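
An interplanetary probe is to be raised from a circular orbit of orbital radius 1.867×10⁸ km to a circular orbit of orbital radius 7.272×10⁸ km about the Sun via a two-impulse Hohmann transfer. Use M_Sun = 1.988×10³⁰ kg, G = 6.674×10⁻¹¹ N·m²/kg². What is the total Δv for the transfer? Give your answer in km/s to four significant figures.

Δv_total ≈ 11.84 km/s

μ = GM = 6.674×10⁻¹¹ × 1.988×10³⁰ = 1.327×10²⁰ m³/s².
r₁ = 1.867×10⁸ km = 1.867×10¹¹ m.
r₂ = 7.272×10⁸ km = 7.272×10¹¹ m.
Transfer ellipse a_t = (r₁ + r₂)/2 = 4.570×10¹¹ m.
At r₁: circular v_c1 = √(μ/r₁) = 26660 m/s; transfer-perihelion v_p = √[μ(2/r₁ − 1/a_t)] = 33630 m/s.
Δv₁ = v_p − v_c1 = 6972 m/s.
At r₂: circular v_c2 = √(μ/r₂) = 13510 m/s; transfer-aphelion v_a = √[μ(2/r₂ − 1/a_t)] = 8634 m/s.
Δv₂ = v_c2 − v_a = 4873 m/s.
Total Δv = Δv₁ + Δv₂ = 11840 m/s = 11.84 km/s.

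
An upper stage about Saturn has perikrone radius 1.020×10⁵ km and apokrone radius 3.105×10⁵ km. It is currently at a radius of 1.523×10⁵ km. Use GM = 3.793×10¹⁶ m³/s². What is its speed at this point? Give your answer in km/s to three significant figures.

v ≈ 17.7 km/s

Semi-major axis a = (r_p + r_a)/2 = 2.0625×10⁵ km = 2.062×10⁸ m.
Vis-viva: v² = μ(2/r − 1/a) = 3.793×10¹⁶ × (1.313×10⁻⁸ − 4.848×10⁻⁹) = 3.142×10⁸ m²/s².
v = 17730 m/s = 17.73 km/s.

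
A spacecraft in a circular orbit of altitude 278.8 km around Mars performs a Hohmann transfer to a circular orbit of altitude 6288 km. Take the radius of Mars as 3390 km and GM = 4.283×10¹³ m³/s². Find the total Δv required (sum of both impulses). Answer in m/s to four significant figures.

r₁ = 3390 + 278.8 = 3668.8 km = 3.6688×10⁶ m.
r₂ = 3390 + 6288 = 9678.0 km = 9.6780×10⁶ m.
Transfer ellipse a_t = (r₁ + r₂)/2 = 6.673×10⁶ m.
At r₁: circular v_c1 = √(μ/r₁) = 3417 m/s; transfer-periapsis v_p = √[μ(2/r₁ − 1/a_t)] = 4115 m/s.
Δv₁ = v_p − v_c1 = 697.9 m/s.
At r₂: circular v_c2 = √(μ/r₂) = 2104 m/s; transfer-apoapsis v_a = √[μ(2/r₂ − 1/a_t)] = 1560 m/s.
Δv₂ = v_c2 − v_a = 543.9 m/s.
Total Δv = Δv₁ + Δv₂ = 1242 m/s.

Δv_total ≈ 1242 m/s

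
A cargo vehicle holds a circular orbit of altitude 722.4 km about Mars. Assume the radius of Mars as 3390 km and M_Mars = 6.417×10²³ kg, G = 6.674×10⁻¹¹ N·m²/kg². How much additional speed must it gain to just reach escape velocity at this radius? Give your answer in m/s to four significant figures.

Δv ≈ 1337 m/s

μ = GM = 6.674×10⁻¹¹ × 6.417×10²³ = 4.283×10¹³ m³/s².
r = 3390 + 722.4 = 4112.4 km = 4.1124×10⁶ m.
Circular speed v_c = √(μ/r) = 3227 m/s.
Escape speed v_esc = √(2μ/r) = √2 × v_c = 4564 m/s.
Δv = v_esc − v_c = 1337 m/s.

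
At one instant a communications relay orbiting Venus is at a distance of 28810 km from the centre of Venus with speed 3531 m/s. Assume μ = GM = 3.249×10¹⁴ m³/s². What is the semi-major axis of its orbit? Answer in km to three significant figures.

r = 2.881×10⁷ m.
Specific orbital energy ε = v²/2 − μ/r = (3531)²/2 − 3.249×10¹⁴/2.881×10⁷ = -5.043×10⁶ J/kg.
Since ε = −μ/(2a), a = −μ/(2ε) = 3.221×10⁷ m = 32211 km.

a ≈ 32200 km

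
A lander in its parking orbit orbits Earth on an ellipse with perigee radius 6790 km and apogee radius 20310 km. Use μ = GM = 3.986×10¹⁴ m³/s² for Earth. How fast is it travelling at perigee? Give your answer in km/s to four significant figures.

Semi-major axis a = (r_p + r_a)/2 = 13550 km = 1.355×10⁷ m.
Vis-viva: v² = μ(2/r − 1/a) = 3.986×10¹⁴ × (2.946×10⁻⁷ − 7.380×10⁻⁸) = 8.799×10⁷ m²/s².
v = 9380 m/s = 9.380 km/s.

v ≈ 9.380 km/s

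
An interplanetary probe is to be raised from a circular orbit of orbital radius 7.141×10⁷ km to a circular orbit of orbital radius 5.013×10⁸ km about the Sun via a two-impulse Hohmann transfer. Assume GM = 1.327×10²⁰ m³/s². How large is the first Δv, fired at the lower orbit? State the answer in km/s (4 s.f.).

Δv ≈ 13.93 km/s

r₁ = 7.141×10⁷ km = 7.141×10¹⁰ m.
r₂ = 5.013×10⁸ km = 5.013×10¹¹ m.
Transfer ellipse a_t = (r₁ + r₂)/2 = 2.864×10¹¹ m.
At r₁: circular v_c1 = √(μ/r₁) = 43110 m/s; transfer-perihelion v_p = √[μ(2/r₁ − 1/a_t)] = 57040 m/s.
Δv₁ = v_p − v_c1 = 13930 m/s.
= 13.93 km/s.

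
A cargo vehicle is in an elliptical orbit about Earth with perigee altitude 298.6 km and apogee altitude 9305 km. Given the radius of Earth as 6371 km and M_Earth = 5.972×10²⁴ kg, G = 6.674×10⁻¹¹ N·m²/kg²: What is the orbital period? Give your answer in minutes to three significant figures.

T ≈ 196 minutes

μ = GM = 6.674×10⁻¹¹ × 5.972×10²⁴ = 3.986×10¹⁴ m³/s².
r_p = 6371 + 298.6 = 6669.6 km = 6.6696×10⁶ m.
r_a = 6371 + 9305 = 15676 km = 1.5676×10⁷ m.
Semi-major axis a = (r_p + r_a)/2 = (6669.6 + 15676)/2 = 11173 km = 1.117×10⁷ m.
By Kepler's third law T = 2π√(a³/μ) = 2π × 1.871×10³ = 1.175×10⁴ s.
= 195.9 minutes.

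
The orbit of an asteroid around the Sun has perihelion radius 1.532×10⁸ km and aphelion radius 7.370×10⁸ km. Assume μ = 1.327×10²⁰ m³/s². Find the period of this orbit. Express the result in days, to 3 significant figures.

Semi-major axis a = (r_p + r_a)/2 = (1.5320×10⁸ + 7.3700×10⁸)/2 = 4.4510×10⁸ km = 4.451×10¹¹ m.
By Kepler's third law T = 2π√(a³/μ) = 2π × 2.578×10⁷ = 1.620×10⁸ s.
= 1875 days.

T ≈ 1870 days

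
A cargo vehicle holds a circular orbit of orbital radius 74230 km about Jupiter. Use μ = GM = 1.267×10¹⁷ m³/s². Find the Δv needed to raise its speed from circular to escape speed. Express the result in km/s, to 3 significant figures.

r = 74230 km = 7.423×10⁷ m.
Circular speed v_c = √(μ/r) = 41310 m/s.
Escape speed v_esc = √(2μ/r) = √2 × v_c = 58430 m/s.
Δv = v_esc − v_c = 17110 m/s = 17.11 km/s.

Δv ≈ 17.1 km/s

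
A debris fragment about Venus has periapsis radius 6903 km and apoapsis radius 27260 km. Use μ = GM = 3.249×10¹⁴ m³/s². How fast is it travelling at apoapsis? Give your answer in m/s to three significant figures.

v ≈ 2190 m/s

Semi-major axis a = (r_p + r_a)/2 = 17082 km = 1.708×10⁷ m.
Vis-viva: v² = μ(2/r − 1/a) = 3.249×10¹⁴ × (7.337×10⁻⁸ − 5.854×10⁻⁸) = 4.817×10⁶ m²/s².
v = 2195 m/s.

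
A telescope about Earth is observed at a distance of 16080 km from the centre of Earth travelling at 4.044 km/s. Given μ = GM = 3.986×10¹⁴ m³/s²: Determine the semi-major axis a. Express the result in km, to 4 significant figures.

r = 1.608×10⁷ m.
Specific orbital energy ε = v²/2 − μ/r = (4044)²/2 − 3.986×10¹⁴/1.608×10⁷ = -1.661×10⁷ J/kg.
Since ε = −μ/(2a), a = −μ/(2ε) = 1.200×10⁷ m = 11998 km.

a ≈ 12000 km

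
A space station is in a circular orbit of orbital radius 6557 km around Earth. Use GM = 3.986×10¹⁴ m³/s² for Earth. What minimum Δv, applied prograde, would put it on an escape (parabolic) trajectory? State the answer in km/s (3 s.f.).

r = 6557 km = 6.557×10⁶ m.
Circular speed v_c = √(μ/r) = 7797 m/s.
Escape speed v_esc = √(2μ/r) = √2 × v_c = 11030 m/s.
Δv = v_esc − v_c = 3230 m/s = 3.230 km/s.

Δv ≈ 3.23 km/s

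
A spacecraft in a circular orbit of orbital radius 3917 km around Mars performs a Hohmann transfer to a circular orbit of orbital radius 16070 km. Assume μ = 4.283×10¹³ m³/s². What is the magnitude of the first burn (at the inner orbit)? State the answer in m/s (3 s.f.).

Δv ≈ 886 m/s

r₁ = 3917 km = 3.917×10⁶ m.
r₂ = 16070 km = 1.607×10⁷ m.
Transfer ellipse a_t = (r₁ + r₂)/2 = 9.994×10⁶ m.
At r₁: circular v_c1 = √(μ/r₁) = 3307 m/s; transfer-periapsis v_p = √[μ(2/r₁ − 1/a_t)] = 4193 m/s.
Δv₁ = v_p − v_c1 = 886.5 m/s.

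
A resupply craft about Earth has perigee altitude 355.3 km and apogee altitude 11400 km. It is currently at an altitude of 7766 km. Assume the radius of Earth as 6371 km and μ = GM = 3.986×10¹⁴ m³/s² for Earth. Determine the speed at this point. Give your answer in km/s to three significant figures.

v ≈ 4.88 km/s

r_p = 6371 + 355.3 = 6726.3 km = 6.7263×10⁶ m.
r_a = 6371 + 11400 = 17771 km = 1.7771×10⁷ m.
r = 6371 + 7766 = 14137 km = 1.414×10⁷ m.
Semi-major axis a = (r_p + r_a)/2 = 12249 km = 1.225×10⁷ m.
Vis-viva: v² = μ(2/r − 1/a) = 3.986×10¹⁴ × (1.415×10⁻⁷ − 8.164×10⁻⁸) = 2.385×10⁷ m²/s².
v = 4884 m/s = 4.884 km/s.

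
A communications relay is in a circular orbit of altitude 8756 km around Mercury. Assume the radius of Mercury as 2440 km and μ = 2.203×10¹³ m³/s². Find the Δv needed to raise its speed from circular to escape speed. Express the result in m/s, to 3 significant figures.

Δv ≈ 581 m/s

r = 2440 + 8756 = 11196 km = 1.1196×10⁷ m.
Circular speed v_c = √(μ/r) = 1403 m/s.
Escape speed v_esc = √(2μ/r) = √2 × v_c = 1984 m/s.
Δv = v_esc − v_c = 581.0 m/s.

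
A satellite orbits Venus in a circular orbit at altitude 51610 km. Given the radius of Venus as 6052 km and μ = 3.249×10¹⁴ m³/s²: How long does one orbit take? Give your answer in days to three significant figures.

r = 6052 + 51610 = 57662 km = 5.7662×10⁷ m.
Kepler's third law: T = 2π√(r³/μ) = 2π√((5.766×10⁷)³ / 3.249×10¹⁴).
r³/μ = 5.901×10⁸ s², so T = 2π × 2.429×10⁴ = 1.526×10⁵ s.
Converting: 1.526×10⁵ s ÷ 86400 = 1.767 days.

T ≈ 1.77 days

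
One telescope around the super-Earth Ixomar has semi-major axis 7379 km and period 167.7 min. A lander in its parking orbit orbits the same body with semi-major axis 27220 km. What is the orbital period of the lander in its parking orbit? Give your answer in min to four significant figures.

Kepler's third law: T² ∝ a³, so T₂ = T₁ (a₂/a₁)^(3/2).
a₂/a₁ = 3.689, (a₂/a₁)^(3/2) = 7.085.
T₂ = 167.7 × 7.085 = 1188 min.

T₂ ≈ 1188 min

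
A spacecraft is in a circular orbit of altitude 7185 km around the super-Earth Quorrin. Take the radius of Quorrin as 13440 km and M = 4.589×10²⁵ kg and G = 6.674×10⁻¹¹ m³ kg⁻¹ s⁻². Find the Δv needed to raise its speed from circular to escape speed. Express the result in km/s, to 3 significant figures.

Δv ≈ 5.05 km/s

μ = GM = 6.674×10⁻¹¹ × 4.589×10²⁵ = 3.063×10¹⁵ m³/s².
r = 13440 + 7185 = 20625 km = 2.0625×10⁷ m.
Circular speed v_c = √(μ/r) = 12190 m/s.
Escape speed v_esc = √(2μ/r) = √2 × v_c = 17230 m/s.
Δv = v_esc − v_c = 5048 m/s = 5.048 km/s.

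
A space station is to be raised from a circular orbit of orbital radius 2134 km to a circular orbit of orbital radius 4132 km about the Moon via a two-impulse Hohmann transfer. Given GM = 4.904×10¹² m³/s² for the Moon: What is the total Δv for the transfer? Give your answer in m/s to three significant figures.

Δv_total ≈ 415 m/s

r₁ = 2134 km = 2.134×10⁶ m.
r₂ = 4132 km = 4.132×10⁶ m.
Transfer ellipse a_t = (r₁ + r₂)/2 = 3.133×10⁶ m.
At r₁: circular v_c1 = √(μ/r₁) = 1516 m/s; transfer-perilune v_p = √[μ(2/r₁ − 1/a_t)] = 1741 m/s.
Δv₁ = v_p − v_c1 = 225.0 m/s.
At r₂: circular v_c2 = √(μ/r₂) = 1089 m/s; transfer-apolune v_a = √[μ(2/r₂ − 1/a_t)] = 899.1 m/s.
Δv₂ = v_c2 − v_a = 190.3 m/s.
Total Δv = Δv₁ + Δv₂ = 415.3 m/s.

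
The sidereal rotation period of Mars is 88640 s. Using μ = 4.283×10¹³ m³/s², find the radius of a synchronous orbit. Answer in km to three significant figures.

r_sync ≈ 20400 km

A synchronous orbit has period T, so by Kepler's third law a = (μT²/4π²)^(1/3).
μT²/4π² = 4.283×10¹³ × (8.864×10⁴)² / 39.48 = 8.524×10²¹ m³.
a = 2.043×10⁷ m = 20428 km.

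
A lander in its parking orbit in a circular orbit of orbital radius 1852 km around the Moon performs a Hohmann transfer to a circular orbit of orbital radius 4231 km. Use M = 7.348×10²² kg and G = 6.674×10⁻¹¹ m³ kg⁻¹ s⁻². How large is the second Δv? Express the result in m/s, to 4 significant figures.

μ = GM = 6.674×10⁻¹¹ × 7.348×10²² = 4.904×10¹² m³/s².
r₁ = 1852 km = 1.852×10⁶ m.
r₂ = 4231 km = 4.231×10⁶ m.
Transfer ellipse a_t = (r₁ + r₂)/2 = 3.042×10⁶ m.
At r₁: circular v_c1 = √(μ/r₁) = 1627 m/s; transfer-perilune v_p = √[μ(2/r₁ − 1/a_t)] = 1919 m/s.
At r₂: circular v_c2 = √(μ/r₂) = 1077 m/s; transfer-apolune v_a = √[μ(2/r₂ − 1/a_t)] = 840.1 m/s.
Δv₂ = v_c2 − v_a = 236.5 m/s.

Δv ≈ 236.5 m/s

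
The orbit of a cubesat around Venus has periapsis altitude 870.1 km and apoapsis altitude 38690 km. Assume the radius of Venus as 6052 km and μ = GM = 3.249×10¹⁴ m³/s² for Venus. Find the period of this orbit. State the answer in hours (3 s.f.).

r_p = 6052 + 870.1 = 6922.1 km = 6.9221×10⁶ m.
r_a = 6052 + 38690 = 44742 km = 4.4742×10⁷ m.
Semi-major axis a = (r_p + r_a)/2 = (6922.1 + 44742)/2 = 25832 km = 2.583×10⁷ m.
By Kepler's third law T = 2π√(a³/μ) = 2π × 7.284×10³ = 4.577×10⁴ s.
= 12.71 hours.

T ≈ 12.7 hours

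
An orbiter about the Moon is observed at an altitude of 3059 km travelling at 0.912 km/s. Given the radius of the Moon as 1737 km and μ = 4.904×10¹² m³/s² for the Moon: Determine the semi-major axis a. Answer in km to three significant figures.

a ≈ 4040 km

r = 1737 + 3059 = 4796.0 km = 4.796×10⁶ m.
Vis-viva rearranged: 1/a = 2/r − v²/μ = 4.170×10⁻⁷ − 1.696×10⁻⁷ = 2.474×10⁻⁷ m⁻¹.
a = 4.042×10⁶ m = 4041.9 km.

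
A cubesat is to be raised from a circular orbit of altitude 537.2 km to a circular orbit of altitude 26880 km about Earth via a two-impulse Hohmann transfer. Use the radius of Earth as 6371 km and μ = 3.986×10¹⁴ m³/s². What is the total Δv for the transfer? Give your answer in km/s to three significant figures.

r₁ = 6371 + 537.2 = 6908.2 km = 6.9082×10⁶ m.
r₂ = 6371 + 26880 = 33251 km = 3.3251×10⁷ m.
Transfer ellipse a_t = (r₁ + r₂)/2 = 2.008×10⁷ m.
At r₁: circular v_c1 = √(μ/r₁) = 7596 m/s; transfer-perigee v_p = √[μ(2/r₁ − 1/a_t)] = 9775 m/s.
Δv₁ = v_p − v_c1 = 2179 m/s.
At r₂: circular v_c2 = √(μ/r₂) = 3462 m/s; transfer-apogee v_a = √[μ(2/r₂ − 1/a_t)] = 2031 m/s.
Δv₂ = v_c2 − v_a = 1431 m/s.
Total Δv = Δv₁ + Δv₂ = 3610 m/s = 3.610 km/s.

Δv_total ≈ 3.61 km/s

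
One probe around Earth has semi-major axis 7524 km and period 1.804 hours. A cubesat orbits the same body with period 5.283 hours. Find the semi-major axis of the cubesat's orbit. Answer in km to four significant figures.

Kepler's third law: a³ ∝ T², so a₂ = a₁ (T₂/T₁)^(2/3).
T₂/T₁ = 2.928, (T₂/T₁)^(2/3) = 2.047.
a₂ = 7524 × 2.047 = 15400 km.

a₂ ≈ 15400 km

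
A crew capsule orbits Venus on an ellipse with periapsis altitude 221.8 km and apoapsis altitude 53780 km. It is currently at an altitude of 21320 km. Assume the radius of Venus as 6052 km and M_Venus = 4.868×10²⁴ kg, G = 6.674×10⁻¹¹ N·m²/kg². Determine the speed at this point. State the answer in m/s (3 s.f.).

μ = GM = 6.674×10⁻¹¹ × 4.868×10²⁴ = 3.249×10¹⁴ m³/s².
r_p = 6052 + 221.8 = 6273.8 km = 6.2738×10⁶ m.
r_a = 6052 + 53780 = 59832 km = 5.9832×10⁷ m.
r = 6052 + 21320 = 27372 km = 2.737×10⁷ m.
Semi-major axis a = (r_p + r_a)/2 = 33053 km = 3.305×10⁷ m.
Vis-viva: v² = μ(2/r − 1/a) = 3.249×10¹⁴ × (7.307×10⁻⁸ − 3.025×10⁻⁸) = 1.391×10⁷ m²/s².
v = 3730 m/s.

v ≈ 3730 m/s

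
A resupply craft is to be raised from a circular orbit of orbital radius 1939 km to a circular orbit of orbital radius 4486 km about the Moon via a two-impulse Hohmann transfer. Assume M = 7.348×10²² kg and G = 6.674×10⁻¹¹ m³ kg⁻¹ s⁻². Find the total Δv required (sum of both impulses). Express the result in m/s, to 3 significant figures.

Δv_total ≈ 522 m/s

μ = GM = 6.674×10⁻¹¹ × 7.348×10²² = 4.904×10¹² m³/s².
r₁ = 1939 km = 1.939×10⁶ m.
r₂ = 4486 km = 4.486×10⁶ m.
Transfer ellipse a_t = (r₁ + r₂)/2 = 3.212×10⁶ m.
At r₁: circular v_c1 = √(μ/r₁) = 1590 m/s; transfer-perilune v_p = √[μ(2/r₁ − 1/a_t)] = 1879 m/s.
Δv₁ = v_p − v_c1 = 289.0 m/s.
At r₂: circular v_c2 = √(μ/r₂) = 1046 m/s; transfer-apolune v_a = √[μ(2/r₂ − 1/a_t)] = 812.3 m/s.
Δv₂ = v_c2 − v_a = 233.3 m/s.
Total Δv = Δv₁ + Δv₂ = 522.2 m/s.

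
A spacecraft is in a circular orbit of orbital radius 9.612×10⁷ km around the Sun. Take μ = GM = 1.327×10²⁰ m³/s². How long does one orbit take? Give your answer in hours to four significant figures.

T ≈ 4515 hours

r = 9.612×10⁷ km = 9.612×10¹⁰ m.
Kepler's third law: T = 2π√(r³/μ) = 2π√((9.612×10¹⁰)³ / 1.327×10²⁰).
r³/μ = 6.692×10¹² s², so T = 2π × 2.587×10⁶ = 1.625×10⁷ s.
Converting: 1.625×10⁷ s ÷ 3600 = 4515 hours.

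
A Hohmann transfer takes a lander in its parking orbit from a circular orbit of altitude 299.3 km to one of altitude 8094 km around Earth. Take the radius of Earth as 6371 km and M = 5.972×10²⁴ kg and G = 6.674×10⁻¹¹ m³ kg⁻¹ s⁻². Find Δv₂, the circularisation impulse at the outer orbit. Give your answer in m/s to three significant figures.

μ = GM = 6.674×10⁻¹¹ × 5.972×10²⁴ = 3.986×10¹⁴ m³/s².
r₁ = 6371 + 299.3 = 6670.3 km = 6.6703×10⁶ m.
r₂ = 6371 + 8094 = 14465 km = 1.4465×10⁷ m.
Transfer ellipse a_t = (r₁ + r₂)/2 = 1.057×10⁷ m.
At r₁: circular v_c1 = √(μ/r₁) = 7730 m/s; transfer-perigee v_p = √[μ(2/r₁ − 1/a_t)] = 9044 m/s.
At r₂: circular v_c2 = √(μ/r₂) = 5249 m/s; transfer-apogee v_a = √[μ(2/r₂ − 1/a_t)] = 4170 m/s.
Δv₂ = v_c2 − v_a = 1079 m/s.

Δv ≈ 1080 m/s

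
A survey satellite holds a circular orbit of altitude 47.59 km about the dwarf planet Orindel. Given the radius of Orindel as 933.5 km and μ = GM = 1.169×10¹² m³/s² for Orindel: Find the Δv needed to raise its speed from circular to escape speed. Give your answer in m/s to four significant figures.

Δv ≈ 452.1 m/s

r = 933.5 + 47.59 = 981.09 km = 9.8109×10⁵ m.
Circular speed v_c = √(μ/r) = 1092 m/s.
Escape speed v_esc = √(2μ/r) = √2 × v_c = 1544 m/s.
Δv = v_esc − v_c = 452.1 m/s.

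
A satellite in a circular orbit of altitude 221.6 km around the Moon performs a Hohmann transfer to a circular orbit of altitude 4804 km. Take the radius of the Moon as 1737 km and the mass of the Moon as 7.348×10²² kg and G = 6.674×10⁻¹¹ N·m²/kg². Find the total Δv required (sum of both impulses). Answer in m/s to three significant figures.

Δv_total ≈ 659 m/s

μ = GM = 6.674×10⁻¹¹ × 7.348×10²² = 4.904×10¹² m³/s².
r₁ = 1737 + 221.6 = 1958.6 km = 1.9586×10⁶ m.
r₂ = 1737 + 4804 = 6541.0 km = 6.5410×10⁶ m.
Transfer ellipse a_t = (r₁ + r₂)/2 = 4.250×10⁶ m.
At r₁: circular v_c1 = √(μ/r₁) = 1582 m/s; transfer-perilune v_p = √[μ(2/r₁ − 1/a_t)] = 1963 m/s.
Δv₁ = v_p − v_c1 = 380.7 m/s.
At r₂: circular v_c2 = √(μ/r₂) = 865.9 m/s; transfer-apolune v_a = √[μ(2/r₂ − 1/a_t)] = 587.8 m/s.
Δv₂ = v_c2 − v_a = 278.1 m/s.
Total Δv = Δv₁ + Δv₂ = 658.8 m/s.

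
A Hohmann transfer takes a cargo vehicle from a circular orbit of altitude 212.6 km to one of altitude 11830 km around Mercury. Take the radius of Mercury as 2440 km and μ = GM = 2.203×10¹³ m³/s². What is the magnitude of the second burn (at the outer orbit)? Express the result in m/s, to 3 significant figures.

Δv ≈ 547 m/s

r₁ = 2440 + 212.6 = 2652.6 km = 2.6526×10⁶ m.
r₂ = 2440 + 11830 = 14270 km = 1.4270×10⁷ m.
Transfer ellipse a_t = (r₁ + r₂)/2 = 8.461×10⁶ m.
At r₁: circular v_c1 = √(μ/r₁) = 2882 m/s; transfer-periherm v_p = √[μ(2/r₁ − 1/a_t)] = 3743 m/s.
At r₂: circular v_c2 = √(μ/r₂) = 1242 m/s; transfer-apoherm v_a = √[μ(2/r₂ − 1/a_t)] = 695.7 m/s.
Δv₂ = v_c2 − v_a = 546.8 m/s.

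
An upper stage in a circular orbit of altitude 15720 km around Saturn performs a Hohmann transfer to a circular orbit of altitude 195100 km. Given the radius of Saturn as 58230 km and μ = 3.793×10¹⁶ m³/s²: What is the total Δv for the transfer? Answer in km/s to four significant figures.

r₁ = 58230 + 15720 = 73950 km = 7.3950×10⁷ m.
r₂ = 58230 + 195100 = 253330 km = 2.5333×10⁸ m.
Transfer ellipse a_t = (r₁ + r₂)/2 = 1.636×10⁸ m.
At r₁: circular v_c1 = √(μ/r₁) = 22650 m/s; transfer-perikrone v_p = √[μ(2/r₁ − 1/a_t)] = 28180 m/s.
Δv₁ = v_p − v_c1 = 5531 m/s.
At r₂: circular v_c2 = √(μ/r₂) = 12240 m/s; transfer-apokrone v_a = √[μ(2/r₂ − 1/a_t)] = 8226 m/s.
Δv₂ = v_c2 − v_a = 4011 m/s.
Total Δv = Δv₁ + Δv₂ = 9542 m/s = 9.542 km/s.

Δv_total ≈ 9.542 km/s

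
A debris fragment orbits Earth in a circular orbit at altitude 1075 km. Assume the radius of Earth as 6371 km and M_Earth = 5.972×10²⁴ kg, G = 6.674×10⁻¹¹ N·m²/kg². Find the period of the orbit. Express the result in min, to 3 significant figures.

T ≈ 107 min

μ = GM = 6.674×10⁻¹¹ × 5.972×10²⁴ = 3.986×10¹⁴ m³/s².
r = 6371 + 1075 = 7446.0 km = 7.4460×10⁶ m.
Kepler's third law: T = 2π√(r³/μ) = 2π√((7.446×10⁶)³ / 3.986×10¹⁴).
r³/μ = 1.036×10⁶ s², so T = 2π × 1.018×10³ = 6.395×10³ s.
Converting: 6.395×10³ s ÷ 60.00 = 106.6 min.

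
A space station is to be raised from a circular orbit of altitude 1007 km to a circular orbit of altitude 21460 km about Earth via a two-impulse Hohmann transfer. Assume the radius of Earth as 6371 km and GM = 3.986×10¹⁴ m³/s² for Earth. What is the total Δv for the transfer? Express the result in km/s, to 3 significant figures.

Δv_total ≈ 3.23 km/s

r₁ = 6371 + 1007 = 7378.0 km = 7.3780×10⁶ m.
r₂ = 6371 + 21460 = 27831 km = 2.7831×10⁷ m.
Transfer ellipse a_t = (r₁ + r₂)/2 = 1.760×10⁷ m.
At r₁: circular v_c1 = √(μ/r₁) = 7350 m/s; transfer-perigee v_p = √[μ(2/r₁ − 1/a_t)] = 9242 m/s.
Δv₁ = v_p − v_c1 = 1891 m/s.
At r₂: circular v_c2 = √(μ/r₂) = 3784 m/s; transfer-apogee v_a = √[μ(2/r₂ − 1/a_t)] = 2450 m/s.
Δv₂ = v_c2 − v_a = 1334 m/s.
Total Δv = Δv₁ + Δv₂ = 3226 m/s = 3.226 km/s.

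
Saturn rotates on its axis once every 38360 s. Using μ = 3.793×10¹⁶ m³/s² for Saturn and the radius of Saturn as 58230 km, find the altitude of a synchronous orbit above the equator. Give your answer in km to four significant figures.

A synchronous orbit has period T, so by Kepler's third law a = (μT²/4π²)^(1/3).
μT²/4π² = 3.793×10¹⁶ × (3.836×10⁴)² / 39.48 = 1.414×10²⁴ m³.
a = 1.122×10⁸ m = 1.1223×10⁵ km.
Altitude h = a − R = 1.1223×10⁵ − 58230 = 54005 km.

h_sync ≈ 54000 km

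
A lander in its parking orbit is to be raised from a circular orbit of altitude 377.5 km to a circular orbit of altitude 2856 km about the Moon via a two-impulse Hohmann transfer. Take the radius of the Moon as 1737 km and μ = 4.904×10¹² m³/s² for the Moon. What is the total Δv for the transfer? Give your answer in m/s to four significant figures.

r₁ = 1737 + 377.5 = 2114.5 km = 2.1145×10⁶ m.
r₂ = 1737 + 2856 = 4593.0 km = 4.5930×10⁶ m.
Transfer ellipse a_t = (r₁ + r₂)/2 = 3.354×10⁶ m.
At r₁: circular v_c1 = √(μ/r₁) = 1523 m/s; transfer-perilune v_p = √[μ(2/r₁ − 1/a_t)] = 1782 m/s.
Δv₁ = v_p − v_c1 = 259.3 m/s.
At r₂: circular v_c2 = √(μ/r₂) = 1033 m/s; transfer-apolune v_a = √[μ(2/r₂ − 1/a_t)] = 820.5 m/s.
Δv₂ = v_c2 − v_a = 212.8 m/s.
Total Δv = Δv₁ + Δv₂ = 472.1 m/s.

Δv_total ≈ 472.1 m/s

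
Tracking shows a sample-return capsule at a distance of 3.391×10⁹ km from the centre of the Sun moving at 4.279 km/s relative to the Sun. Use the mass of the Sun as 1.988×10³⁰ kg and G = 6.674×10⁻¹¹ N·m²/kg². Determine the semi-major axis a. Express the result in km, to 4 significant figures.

a ≈ 2.213×10⁹ km

μ = GM = 6.674×10⁻¹¹ × 1.988×10³⁰ = 1.327×10²⁰ m³/s².
r = 3.391×10¹² m.
Vis-viva rearranged: 1/a = 2/r − v²/μ = 5.898×10⁻¹³ − 1.380×10⁻¹³ = 4.518×10⁻¹³ m⁻¹.
a = 2.213×10¹² m = 2.2134×10⁹ km.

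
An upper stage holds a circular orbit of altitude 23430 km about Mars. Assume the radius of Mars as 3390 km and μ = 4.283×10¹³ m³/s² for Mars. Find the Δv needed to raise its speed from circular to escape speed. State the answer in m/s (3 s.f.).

r = 3390 + 23430 = 26820 km = 2.6820×10⁷ m.
Circular speed v_c = √(μ/r) = 1264 m/s.
Escape speed v_esc = √(2μ/r) = √2 × v_c = 1787 m/s.
Δv = v_esc − v_c = 523.4 m/s.

Δv ≈ 523 m/s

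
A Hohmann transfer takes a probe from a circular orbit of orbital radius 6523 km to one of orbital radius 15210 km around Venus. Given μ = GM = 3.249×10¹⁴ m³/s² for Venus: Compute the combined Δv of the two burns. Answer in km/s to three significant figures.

r₁ = 6523 km = 6.523×10⁶ m.
r₂ = 15210 km = 1.521×10⁷ m.
Transfer ellipse a_t = (r₁ + r₂)/2 = 1.087×10⁷ m.
At r₁: circular v_c1 = √(μ/r₁) = 7058 m/s; transfer-periapsis v_p = √[μ(2/r₁ − 1/a_t)] = 8350 m/s.
Δv₁ = v_p − v_c1 = 1292 m/s.
At r₂: circular v_c2 = √(μ/r₂) = 4622 m/s; transfer-apoapsis v_a = √[μ(2/r₂ − 1/a_t)] = 3581 m/s.
Δv₂ = v_c2 − v_a = 1041 m/s.
Total Δv = Δv₁ + Δv₂ = 2333 m/s = 2.333 km/s.

Δv_total ≈ 2.33 km/s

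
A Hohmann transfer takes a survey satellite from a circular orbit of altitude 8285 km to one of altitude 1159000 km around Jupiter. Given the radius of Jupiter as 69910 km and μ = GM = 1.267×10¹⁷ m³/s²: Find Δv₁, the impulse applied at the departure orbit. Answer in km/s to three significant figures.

r₁ = 69910 + 8285 = 78195 km = 7.8195×10⁷ m.
r₂ = 69910 + 1159000 = 1228900 km = 1.2289×10⁹ m.
Transfer ellipse a_t = (r₁ + r₂)/2 = 6.536×10⁸ m.
At r₁: circular v_c1 = √(μ/r₁) = 40250 m/s; transfer-perijove v_p = √[μ(2/r₁ − 1/a_t)] = 55200 m/s.
Δv₁ = v_p − v_c1 = 14940 m/s.
= 14.94 km/s.

Δv ≈ 14.9 km/s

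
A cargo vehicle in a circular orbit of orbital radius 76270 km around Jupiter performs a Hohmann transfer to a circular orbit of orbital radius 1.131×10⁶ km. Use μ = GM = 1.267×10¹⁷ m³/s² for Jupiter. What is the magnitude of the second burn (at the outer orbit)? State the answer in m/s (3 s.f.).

Δv ≈ 6820 m/s

r₁ = 76270 km = 7.627×10⁷ m.
r₂ = 1.131×10⁶ km = 1.131×10⁹ m.
Transfer ellipse a_t = (r₁ + r₂)/2 = 6.036×10⁸ m.
At r₁: circular v_c1 = √(μ/r₁) = 40760 m/s; transfer-perijove v_p = √[μ(2/r₁ − 1/a_t)] = 55790 m/s.
At r₂: circular v_c2 = √(μ/r₂) = 10580 m/s; transfer-apojove v_a = √[μ(2/r₂ − 1/a_t)] = 3762 m/s.
Δv₂ = v_c2 − v_a = 6822 m/s.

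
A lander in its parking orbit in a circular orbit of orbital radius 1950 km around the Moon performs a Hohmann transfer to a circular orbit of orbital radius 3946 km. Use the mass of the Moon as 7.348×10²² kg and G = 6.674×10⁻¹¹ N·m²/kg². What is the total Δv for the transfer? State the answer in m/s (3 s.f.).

μ = GM = 6.674×10⁻¹¹ × 7.348×10²² = 4.904×10¹² m³/s².
r₁ = 1950 km = 1.950×10⁶ m.
r₂ = 3946 km = 3.946×10⁶ m.
Transfer ellipse a_t = (r₁ + r₂)/2 = 2.948×10⁶ m.
At r₁: circular v_c1 = √(μ/r₁) = 1586 m/s; transfer-perilune v_p = √[μ(2/r₁ − 1/a_t)] = 1835 m/s.
Δv₁ = v_p − v_c1 = 248.9 m/s.
At r₂: circular v_c2 = √(μ/r₂) = 1115 m/s; transfer-apolune v_a = √[μ(2/r₂ − 1/a_t)] = 906.7 m/s.
Δv₂ = v_c2 − v_a = 208.1 m/s.
Total Δv = Δv₁ + Δv₂ = 457.0 m/s.

Δv_total ≈ 457 m/s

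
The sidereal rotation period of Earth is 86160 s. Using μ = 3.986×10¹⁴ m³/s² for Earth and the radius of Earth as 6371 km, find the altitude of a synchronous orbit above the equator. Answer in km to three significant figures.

A synchronous orbit has period T, so by Kepler's third law a = (μT²/4π²)^(1/3).
μT²/4π² = 3.986×10¹⁴ × (8.616×10⁴)² / 39.48 = 7.495×10²² m³.
a = 4.216×10⁷ m = 42163 km.
Altitude h = a − R = 42163 − 6371 = 35792 km.

h_sync ≈ 35800 km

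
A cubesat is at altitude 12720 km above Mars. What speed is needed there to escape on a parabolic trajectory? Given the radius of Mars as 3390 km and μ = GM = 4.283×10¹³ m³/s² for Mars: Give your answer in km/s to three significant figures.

r = 3390 + 12720 = 16110 km = 1.6110×10⁷ m.
Escape speed v_esc = √(2μ/r) = √(2 × 4.283×10¹³ / 1.611×10⁷) = √(5.317×10⁶) = 2306 m/s.
= 2.306 km/s.

v_esc ≈ 2.31 km/s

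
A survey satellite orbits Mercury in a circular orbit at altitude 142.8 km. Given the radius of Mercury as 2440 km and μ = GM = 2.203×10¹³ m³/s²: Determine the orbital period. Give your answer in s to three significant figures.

r = 2440 + 142.8 = 2582.8 km = 2.5828×10⁶ m.
Kepler's third law: T = 2π√(r³/μ) = 2π√((2.583×10⁶)³ / 2.203×10¹³).
r³/μ = 7.821×10⁵ s², so T = 2π × 8.844×10² = 5.557×10³ s.

T ≈ 5560 s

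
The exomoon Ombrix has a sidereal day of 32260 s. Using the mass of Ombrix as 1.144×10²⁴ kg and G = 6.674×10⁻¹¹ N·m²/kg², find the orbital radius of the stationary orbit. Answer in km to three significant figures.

r_sync ≈ 12600 km

μ = GM = 6.674×10⁻¹¹ × 1.144×10²⁴ = 7.635×10¹³ m³/s².
A synchronous orbit has period T, so by Kepler's third law a = (μT²/4π²)^(1/3).
μT²/4π² = 7.635×10¹³ × (3.226×10⁴)² / 39.48 = 2.013×10²¹ m³.
a = 1.263×10⁷ m = 12626 km.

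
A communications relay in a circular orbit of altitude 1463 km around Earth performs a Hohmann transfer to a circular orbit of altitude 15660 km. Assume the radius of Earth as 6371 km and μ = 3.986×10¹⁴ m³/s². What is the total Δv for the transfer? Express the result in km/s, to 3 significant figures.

Δv_total ≈ 2.70 km/s

r₁ = 6371 + 1463 = 7834.0 km = 7.8340×10⁶ m.
r₂ = 6371 + 15660 = 22031 km = 2.2031×10⁷ m.
Transfer ellipse a_t = (r₁ + r₂)/2 = 1.493×10⁷ m.
At r₁: circular v_c1 = √(μ/r₁) = 7133 m/s; transfer-perigee v_p = √[μ(2/r₁ − 1/a_t)] = 8664 m/s.
Δv₁ = v_p − v_c1 = 1531 m/s.
At r₂: circular v_c2 = √(μ/r₂) = 4254 m/s; transfer-apogee v_a = √[μ(2/r₂ − 1/a_t)] = 3081 m/s.
Δv₂ = v_c2 − v_a = 1173 m/s.
Total Δv = Δv₁ + Δv₂ = 2704 m/s = 2.704 km/s.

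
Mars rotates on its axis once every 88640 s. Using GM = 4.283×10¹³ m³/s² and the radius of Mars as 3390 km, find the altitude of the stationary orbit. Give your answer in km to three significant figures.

h_sync ≈ 17000 km

A synchronous orbit has period T, so by Kepler's third law a = (μT²/4π²)^(1/3).
μT²/4π² = 4.283×10¹³ × (8.864×10⁴)² / 39.48 = 8.524×10²¹ m³.
a = 2.043×10⁷ m = 20428 km.
Altitude h = a − R = 20428 − 3390 = 17038 km.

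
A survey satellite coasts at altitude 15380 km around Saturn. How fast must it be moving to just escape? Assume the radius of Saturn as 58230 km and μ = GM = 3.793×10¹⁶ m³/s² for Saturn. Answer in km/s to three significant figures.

v_esc ≈ 32.1 km/s

r = 58230 + 15380 = 73610 km = 7.3610×10⁷ m.
Escape speed v_esc = √(2μ/r) = √(2 × 3.793×10¹⁶ / 7.361×10⁷) = √(1.031×10⁹) = 32100 m/s.
= 32.10 km/s.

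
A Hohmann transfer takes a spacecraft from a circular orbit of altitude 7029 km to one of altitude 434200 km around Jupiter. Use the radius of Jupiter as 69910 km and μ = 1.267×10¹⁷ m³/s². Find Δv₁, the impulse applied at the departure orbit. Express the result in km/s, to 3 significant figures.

r₁ = 69910 + 7029 = 76939 km = 7.6939×10⁷ m.
r₂ = 69910 + 434200 = 504110 km = 5.0411×10⁸ m.
Transfer ellipse a_t = (r₁ + r₂)/2 = 2.905×10⁸ m.
At r₁: circular v_c1 = √(μ/r₁) = 40580 m/s; transfer-perijove v_p = √[μ(2/r₁ − 1/a_t)] = 53450 m/s.
Δv₁ = v_p − v_c1 = 12870 m/s.
= 12.87 km/s.

Δv ≈ 12.9 km/s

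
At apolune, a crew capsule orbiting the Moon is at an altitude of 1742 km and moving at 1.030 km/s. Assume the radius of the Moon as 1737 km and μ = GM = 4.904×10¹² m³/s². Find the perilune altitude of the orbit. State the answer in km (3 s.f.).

perilune altitude ≈ 362 km

r_a = 1737 + 1742 = 3479.0 km = 3.479×10⁶ m.
Specific energy ε = v²/2 − μ/r = -8.792×10⁵ J/kg, so a = −μ/(2ε) = 2.789×10⁶ m.
The apsides satisfy r_p + r_a = 2a, so the perilune radius is 2a − r_a = 2.099×10⁶ m = 2099.1 km.
Perilune altitude = 2099.1 − 1737 = 362.11 km.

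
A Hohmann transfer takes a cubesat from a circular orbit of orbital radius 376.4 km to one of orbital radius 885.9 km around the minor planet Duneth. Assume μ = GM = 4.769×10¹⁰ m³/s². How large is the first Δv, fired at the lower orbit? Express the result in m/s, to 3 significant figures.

Δv ≈ 65.8 m/s

r₁ = 376.4 km = 3.764×10⁵ m.
r₂ = 885.9 km = 8.859×10⁵ m.
Transfer ellipse a_t = (r₁ + r₂)/2 = 6.312×10⁵ m.
At r₁: circular v_c1 = √(μ/r₁) = 355.9 m/s; transfer-periapsis v_p = √[μ(2/r₁ − 1/a_t)] = 421.7 m/s.
Δv₁ = v_p − v_c1 = 65.76 m/s.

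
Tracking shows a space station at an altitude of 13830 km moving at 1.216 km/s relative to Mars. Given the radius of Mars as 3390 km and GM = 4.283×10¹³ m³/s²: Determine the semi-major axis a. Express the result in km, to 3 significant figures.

r = 3390 + 13830 = 17220 km = 1.722×10⁷ m.
Vis-viva rearranged: 1/a = 2/r − v²/μ = 1.161×10⁻⁷ − 3.452×10⁻⁸ = 8.162×10⁻⁸ m⁻¹.
a = 1.225×10⁷ m = 12252 km.

a ≈ 12300 km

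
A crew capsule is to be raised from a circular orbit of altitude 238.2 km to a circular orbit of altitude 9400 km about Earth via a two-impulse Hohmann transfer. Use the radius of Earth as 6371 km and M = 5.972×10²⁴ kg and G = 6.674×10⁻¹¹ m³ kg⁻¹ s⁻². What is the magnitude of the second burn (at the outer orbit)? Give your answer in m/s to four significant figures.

Δv ≈ 1164 m/s

μ = GM = 6.674×10⁻¹¹ × 5.972×10²⁴ = 3.986×10¹⁴ m³/s².
r₁ = 6371 + 238.2 = 6609.2 km = 6.6092×10⁶ m.
r₂ = 6371 + 9400 = 15771 km = 1.5771×10⁷ m.
Transfer ellipse a_t = (r₁ + r₂)/2 = 1.119×10⁷ m.
At r₁: circular v_c1 = √(μ/r₁) = 7766 m/s; transfer-perigee v_p = √[μ(2/r₁ − 1/a_t)] = 9219 m/s.
At r₂: circular v_c2 = √(μ/r₂) = 5027 m/s; transfer-apogee v_a = √[μ(2/r₂ − 1/a_t)] = 3863 m/s.
Δv₂ = v_c2 − v_a = 1164 m/s.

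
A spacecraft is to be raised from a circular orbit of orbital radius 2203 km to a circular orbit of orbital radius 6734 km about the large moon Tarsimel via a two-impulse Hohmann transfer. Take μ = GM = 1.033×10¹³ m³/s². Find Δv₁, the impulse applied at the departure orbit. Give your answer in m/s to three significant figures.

r₁ = 2203 km = 2.203×10⁶ m.
r₂ = 6734 km = 6.734×10⁶ m.
Transfer ellipse a_t = (r₁ + r₂)/2 = 4.468×10⁶ m.
At r₁: circular v_c1 = √(μ/r₁) = 2165 m/s; transfer-periapsis v_p = √[μ(2/r₁ − 1/a_t)] = 2658 m/s.
Δv₁ = v_p − v_c1 = 492.8 m/s.

Δv ≈ 493 m/s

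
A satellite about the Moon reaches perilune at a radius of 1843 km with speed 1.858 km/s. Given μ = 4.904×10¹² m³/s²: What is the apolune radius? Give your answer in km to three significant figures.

apolune radius ≈ 3400 km

r_p = 1.843×10⁶ m.
Specific energy ε = v²/2 − μ/r = -9.348×10⁵ J/kg, so a = −μ/(2ε) = 2.623×10⁶ m.
The apsides satisfy r_p + r_a = 2a, so the apolune radius is 2a − r_p = 3.403×10⁶ m = 3403.1 km.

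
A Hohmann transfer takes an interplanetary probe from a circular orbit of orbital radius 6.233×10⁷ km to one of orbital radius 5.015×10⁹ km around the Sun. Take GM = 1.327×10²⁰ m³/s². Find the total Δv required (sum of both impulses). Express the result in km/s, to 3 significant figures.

r₁ = 6.233×10⁷ km = 6.233×10¹⁰ m.
r₂ = 5.015×10⁹ km = 5.015×10¹² m.
Transfer ellipse a_t = (r₁ + r₂)/2 = 2.539×10¹² m.
At r₁: circular v_c1 = √(μ/r₁) = 46140 m/s; transfer-perihelion v_p = √[μ(2/r₁ − 1/a_t)] = 64850 m/s.
Δv₁ = v_p − v_c1 = 18710 m/s.
At r₂: circular v_c2 = √(μ/r₂) = 5144 m/s; transfer-aphelion v_a = √[μ(2/r₂ − 1/a_t)] = 806.0 m/s.
Δv₂ = v_c2 − v_a = 4338 m/s.
Total Δv = Δv₁ + Δv₂ = 23050 m/s = 23.05 km/s.

Δv_total ≈ 23.0 km/s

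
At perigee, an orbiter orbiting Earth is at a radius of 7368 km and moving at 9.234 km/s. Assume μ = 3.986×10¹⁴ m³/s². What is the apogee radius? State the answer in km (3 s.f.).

apogee radius ≈ 27400 km

r_p = 7.368×10⁶ m.
Specific energy ε = v²/2 − μ/r = -1.147×10⁷ J/kg, so a = −μ/(2ε) = 1.738×10⁷ m.
The apsides satisfy r_p + r_a = 2a, so the apogee radius is 2a − r_p = 2.740×10⁷ m = 27397 km.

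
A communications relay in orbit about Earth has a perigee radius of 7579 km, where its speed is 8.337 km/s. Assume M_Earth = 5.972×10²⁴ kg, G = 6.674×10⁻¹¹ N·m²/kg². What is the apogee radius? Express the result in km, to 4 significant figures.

apogee radius ≈ 14770 km

μ = GM = 6.674×10⁻¹¹ × 5.972×10²⁴ = 3.986×10¹⁴ m³/s².
r_p = 7.579×10⁶ m.
Specific energy ε = v²/2 − μ/r = -1.784×10⁷ J/kg, so a = −μ/(2ε) = 1.117×10⁷ m.
The apsides satisfy r_p + r_a = 2a, so the apogee radius is 2a − r_p = 1.477×10⁷ m = 14767 km.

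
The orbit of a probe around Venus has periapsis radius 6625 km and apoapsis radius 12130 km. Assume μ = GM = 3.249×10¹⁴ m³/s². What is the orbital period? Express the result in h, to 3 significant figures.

Semi-major axis a = (r_p + r_a)/2 = (6625.0 + 12130)/2 = 9377.5 km = 9.378×10⁶ m.
By Kepler's third law T = 2π√(a³/μ) = 2π × 1.593×10³ = 1.001×10⁴ s.
= 2.781 h.

T ≈ 2.78 h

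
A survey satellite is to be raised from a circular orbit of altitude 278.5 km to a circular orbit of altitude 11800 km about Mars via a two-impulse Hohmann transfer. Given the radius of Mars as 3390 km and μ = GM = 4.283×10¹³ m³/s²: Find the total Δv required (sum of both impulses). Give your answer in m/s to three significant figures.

r₁ = 3390 + 278.5 = 3668.5 km = 3.6685×10⁶ m.
r₂ = 3390 + 11800 = 15190 km = 1.5190×10⁷ m.
Transfer ellipse a_t = (r₁ + r₂)/2 = 9.429×10⁶ m.
At r₁: circular v_c1 = √(μ/r₁) = 3417 m/s; transfer-periapsis v_p = √[μ(2/r₁ − 1/a_t)] = 4337 m/s.
Δv₁ = v_p − v_c1 = 919.9 m/s.
At r₂: circular v_c2 = √(μ/r₂) = 1679 m/s; transfer-apoapsis v_a = √[μ(2/r₂ − 1/a_t)] = 1047 m/s.
Δv₂ = v_c2 − v_a = 631.8 m/s.
Total Δv = Δv₁ + Δv₂ = 1552 m/s.

Δv_total ≈ 1550 m/s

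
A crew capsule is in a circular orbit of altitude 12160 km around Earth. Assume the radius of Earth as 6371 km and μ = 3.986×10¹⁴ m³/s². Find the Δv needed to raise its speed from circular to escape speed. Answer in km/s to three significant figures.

Δv ≈ 1.92 km/s

r = 6371 + 12160 = 18531 km = 1.8531×10⁷ m.
Circular speed v_c = √(μ/r) = 4638 m/s.
Escape speed v_esc = √(2μ/r) = √2 × v_c = 6559 m/s.
Δv = v_esc − v_c = 1921 m/s = 1.921 km/s.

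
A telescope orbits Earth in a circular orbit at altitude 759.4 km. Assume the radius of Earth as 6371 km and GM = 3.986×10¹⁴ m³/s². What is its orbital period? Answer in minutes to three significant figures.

T ≈ 99.9 minutes

r = 6371 + 759.4 = 7130.4 km = 7.1304×10⁶ m.
Kepler's third law: T = 2π√(r³/μ) = 2π√((7.130×10⁶)³ / 3.986×10¹⁴).
r³/μ = 9.095×10⁵ s², so T = 2π × 9.537×10² = 5.992×10³ s.
Converting: 5.992×10³ s ÷ 60.00 = 99.87 minutes.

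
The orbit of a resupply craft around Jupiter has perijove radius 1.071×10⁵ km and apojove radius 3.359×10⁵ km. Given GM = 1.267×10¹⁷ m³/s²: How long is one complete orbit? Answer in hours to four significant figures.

Semi-major axis a = (r_p + r_a)/2 = (1.0710×10⁵ + 3.3590×10⁵)/2 = 2.2150×10⁵ km = 2.215×10⁸ m.
By Kepler's third law T = 2π√(a³/μ) = 2π × 9.261×10³ = 5.819×10⁴ s.
= 16.16 hours.

T ≈ 16.16 hours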